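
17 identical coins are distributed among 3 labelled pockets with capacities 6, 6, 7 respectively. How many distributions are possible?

Without the upper bounds there are C(19,2) = 171 ways to split 17 among 3 pockets.
Subtract solutions that violate a single cap (substitute x_i' = x_i − (cap_i+1)): x_1 ≥ 7 gives C(12,2) = 66; x_2 ≥ 7 gives C(12,2) = 66; x_3 ≥ 8 gives C(11,2) = 55. Together 187.
Add back pairs where two caps are both exceeded: 10 + 6 + 6 = 22.
By inclusion–exclusion the count is 171 − 187 + 22 = 6.

6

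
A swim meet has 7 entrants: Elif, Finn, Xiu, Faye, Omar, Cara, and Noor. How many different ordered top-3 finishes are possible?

210

There are 7 choices for 1st place, 6 for 2nd, and 5 for 3rd.
That gives 7 × 6 × 5 = 210.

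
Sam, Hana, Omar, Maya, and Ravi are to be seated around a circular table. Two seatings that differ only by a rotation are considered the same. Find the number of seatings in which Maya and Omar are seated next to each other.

12

Treat {Maya, Omar} as one unit (2 internal orders) and seat the resulting 4 units around the table: (3)! circular arrangements.
So 2 × (3)! = 2 × 6 = 12.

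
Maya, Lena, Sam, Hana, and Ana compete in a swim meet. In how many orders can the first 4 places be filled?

This is an ordered selection of 4 from 5: P(5,4).
That gives 5 × 4 × 3 × 2 = 120.

120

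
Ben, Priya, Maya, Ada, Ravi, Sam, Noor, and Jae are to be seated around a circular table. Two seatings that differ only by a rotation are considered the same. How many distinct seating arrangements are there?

Seat Ben anywhere (absorbing the rotational symmetry), then permute the other 7: (7)! = 5040.

5040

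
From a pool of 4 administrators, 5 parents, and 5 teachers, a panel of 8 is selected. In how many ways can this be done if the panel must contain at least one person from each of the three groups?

2940

Unrestricted: C(14,8) = 3003 ways to pick any 8 of the 14.
Subtract selections that omit an entire group: no administrators → C(10,8) = 45; no parents → C(9,8) = 9; no teachers → C(9,8) = 9.
Add back selections omitting two groups (i.e. drawn from a single group): C(4,8) + C(5,8) + C(5,8) = 0.
By inclusion–exclusion: 3003 − 63 + 0 = 2940.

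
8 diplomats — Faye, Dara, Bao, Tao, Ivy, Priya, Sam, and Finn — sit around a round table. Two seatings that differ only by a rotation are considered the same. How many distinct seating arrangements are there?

5040

Seat Faye anywhere (absorbing the rotational symmetry), then permute the other 7: (7)! = 5040.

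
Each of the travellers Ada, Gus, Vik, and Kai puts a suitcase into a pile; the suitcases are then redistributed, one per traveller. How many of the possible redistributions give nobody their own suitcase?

9

This is the derangement count D_4: permutations of 4 items with no fixed point.
By inclusion–exclusion this is Σ_{j=0}^{4} (−1)^j C(4,j)·(4−j)!.
Computing: 24 − 24 + 12 − 4 + 1 = 9.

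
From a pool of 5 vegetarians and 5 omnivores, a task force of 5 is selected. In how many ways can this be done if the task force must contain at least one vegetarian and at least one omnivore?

250

With no constraint there are C(10,5) = 252 possible selections.
Subtract selections that omit an entire group: no vegetarians → C(5,5) = 1; no omnivores → C(5,5) = 1.
Both groups omitted at once is impossible, so 252 − 2 = 250.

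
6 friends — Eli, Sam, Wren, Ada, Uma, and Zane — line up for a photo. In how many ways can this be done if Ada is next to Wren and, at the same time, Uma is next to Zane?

96

Treat {Ada,Wren} as one block (2 orders) and {Uma,Zane} as another (2 orders).
That leaves 4 units to arrange: 2 × 2 × 4! = 4 × 24 = 96.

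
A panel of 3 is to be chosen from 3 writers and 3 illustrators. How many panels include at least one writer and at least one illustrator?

Total 3-person selections from all 6: C(6,3) = 20.
Subtract selections that omit an entire group: no writers → C(3,3) = 1; no illustrators → C(3,3) = 1.
Both groups omitted at once is impossible, so 20 − 2 = 18.

18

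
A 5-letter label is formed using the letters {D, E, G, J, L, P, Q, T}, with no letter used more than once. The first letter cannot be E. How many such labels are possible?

5880

The first letter has 8−1 = 7 choices (anything except E).
The remaining 4 letters are filled from the other 7 symbols without repetition: 7 × 6 × 5 × 4 = 840.
Total: 7 × 840 = 5880.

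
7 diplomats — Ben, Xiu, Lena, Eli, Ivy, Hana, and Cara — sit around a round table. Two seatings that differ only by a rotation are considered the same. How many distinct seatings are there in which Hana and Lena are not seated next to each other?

All circular seatings of 7 people number (6)! = 720.
Seatings with Hana beside Lena: treat them as a block with 2 internal orders, giving 2 × (5)! = 240.
Subtracting, 720 − 240 = 480.

480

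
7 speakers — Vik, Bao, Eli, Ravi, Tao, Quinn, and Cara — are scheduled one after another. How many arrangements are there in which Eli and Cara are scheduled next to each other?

1440

Place the 5 others and the Eli-Cara pair as 6 objects in a line; the pair has 2 internal arrangements.
So the count is 2·(6)! = 1440.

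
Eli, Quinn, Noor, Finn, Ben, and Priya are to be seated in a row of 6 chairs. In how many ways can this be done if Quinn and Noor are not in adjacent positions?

There are 6! = 720 arrangements in all. If Quinn and Noor are adjacent, merging them into one block gives 2·(5)! = 240 arrangements.
Complementary counting: 720 − 240 = 480.

480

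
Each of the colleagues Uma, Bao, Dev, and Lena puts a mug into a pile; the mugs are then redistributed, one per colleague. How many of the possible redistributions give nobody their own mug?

This is the derangement count D_4: permutations of 4 items with no fixed point.
By inclusion–exclusion this is Σ_{j=0}^{4} (−1)^j C(4,j)·(4−j)!.
Computing: 24 − 24 + 12 − 4 + 1 = 9.

9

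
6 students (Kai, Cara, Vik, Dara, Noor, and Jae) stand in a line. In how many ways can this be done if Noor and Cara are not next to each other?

There are 6! = 720 arrangements in all. If Noor and Cara are adjacent, merging them into one block gives 2·(5)! = 240 arrangements.
So 720 − 240 = 480 arrangements keep them apart.

480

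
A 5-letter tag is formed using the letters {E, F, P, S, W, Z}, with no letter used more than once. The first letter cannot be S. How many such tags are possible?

600

The first letter has 6−1 = 5 choices (anything except S).
The remaining 4 letters are filled from the other 5 symbols without repetition: 5 × 4 × 3 × 2 = 120.
Total: 5 × 120 = 600.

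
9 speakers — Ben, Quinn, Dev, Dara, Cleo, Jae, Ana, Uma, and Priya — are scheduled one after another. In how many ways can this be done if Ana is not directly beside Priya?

Of the 9! = 362880 arrangements, those with Ana and Priya adjacent number 2 × 8! = 80640 (treat the pair as a block with 2 internal orders).
Complementary counting: 362880 − 80640 = 282240.

282240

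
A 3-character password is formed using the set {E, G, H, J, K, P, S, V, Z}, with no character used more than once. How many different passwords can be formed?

This is a permutation of 3 out of 9: P(9,3) = 9!/6!.
9 × 8 × 7 = 504.

504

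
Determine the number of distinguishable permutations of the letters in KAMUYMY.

KAMUYMY has 7 letters with M appearing twice and Y appearing twice.
So there are 7! / (2!·2!) = 1260 distinguishable arrangements.

1260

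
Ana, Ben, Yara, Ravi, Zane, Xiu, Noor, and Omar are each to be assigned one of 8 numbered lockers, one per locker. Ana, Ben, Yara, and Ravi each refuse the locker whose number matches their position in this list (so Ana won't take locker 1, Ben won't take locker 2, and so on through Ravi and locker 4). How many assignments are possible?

Let Aᵢ (for 1 ≤ i ≤ 4) be the placements that put person i in their forbidden locker. Any j of these fix j positions, leaving (8−j)! ways to fill the rest, and there are C(4,j) ways to pick which j.
By inclusion–exclusion, the number of valid placements is Σ_{j=0}^{4} (−1)^j C(4,j)·(8−j)!.
Computing: 40320 − 20160 + 4320 − 480 + 24 = 24024.

24024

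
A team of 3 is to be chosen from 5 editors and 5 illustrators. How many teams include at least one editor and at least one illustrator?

Unrestricted: C(10,3) = 120 ways to pick any 3 of the 10.
Subtract selections that omit an entire group: no editors → C(5,3) = 10; no illustrators → C(5,3) = 10.
Both groups omitted at once is impossible, so 120 − 20 = 100.

100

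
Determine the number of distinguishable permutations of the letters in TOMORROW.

Letter multiplicities in TOMORROW: M×1, O×3, R×2, T×1, W×1.
The number of distinct arrangements is 8!/(3!·2!) = 40320/12 = 3360.

3360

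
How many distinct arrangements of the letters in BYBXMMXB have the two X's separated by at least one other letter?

1260

There are 8!/(3!·2!·2!) = 1680 arrangements of BYBXMMXB in total.
If the two X's are adjacent, glue them into one block, leaving 7 items to arrange: (7)!/(3!·2!) = 420 ways.
Subtracting, 1680 − 420 = 1260 arrangements keep the X's apart.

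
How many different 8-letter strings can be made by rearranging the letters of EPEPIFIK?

Letter multiplicities in EPEPIFIK: E×2, F×1, I×2, K×1, P×2.
So there are 8! / (2!·2!·2!) = 5040 distinguishable arrangements.

5040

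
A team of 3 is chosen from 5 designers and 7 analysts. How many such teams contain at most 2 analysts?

Split by how many analysts are chosen (0 through 2).
Sum: C(7,0)·C(5,3) + C(7,1)·C(5,2) + C(7,2)·C(5,1) = 10 + 70 + 105 = 185.

185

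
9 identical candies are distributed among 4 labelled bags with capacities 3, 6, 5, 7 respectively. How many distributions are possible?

130

Ignoring the caps, the number of non-negative solutions to x_1+…+x_4 = 9 is C(12,3) = 220.
Subtract solutions that violate a single cap (substitute x_i' = x_i − (cap_i+1)): x_1 ≥ 4 gives C(8,3) = 56; x_2 ≥ 7 gives C(5,3) = 10; x_3 ≥ 6 gives C(6,3) = 20; x_4 ≥ 8 gives C(4,3) = 4. Together 90.
No two caps can be exceeded simultaneously, so the pair terms are all 0.
By inclusion–exclusion the count is 220 − 90 + 0 = 130.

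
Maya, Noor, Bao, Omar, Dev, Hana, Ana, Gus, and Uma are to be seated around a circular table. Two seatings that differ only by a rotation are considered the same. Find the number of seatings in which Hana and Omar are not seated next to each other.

30240

All circular seatings of 9 people number (8)! = 40320.
Those with Hana next to Omar: fuse the pair into one unit and seat 8 units around a circle — 2·(7)! = 10080.
Subtracting, 40320 − 10080 = 30240.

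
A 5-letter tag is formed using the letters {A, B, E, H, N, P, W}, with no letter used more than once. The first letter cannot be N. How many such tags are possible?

2160

The first letter has 7−1 = 6 choices (anything except N).
The remaining 4 letters are filled from the other 6 symbols without repetition: 6 × 5 × 4 × 3 = 360.
Total: 6 × 360 = 2160.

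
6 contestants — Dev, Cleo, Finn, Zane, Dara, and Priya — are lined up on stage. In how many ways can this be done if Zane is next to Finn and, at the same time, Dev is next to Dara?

Treat {Zane,Finn} as one block (2 orders) and {Dev,Dara} as another (2 orders).
That leaves 4 units to arrange: 2 × 2 × 4! = 4 × 24 = 96.

96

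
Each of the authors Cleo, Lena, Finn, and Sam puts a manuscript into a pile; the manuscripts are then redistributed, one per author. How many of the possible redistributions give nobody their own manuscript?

9

Count assignments avoiding every fixed point. For any j of the 4 authors fixed to their own manuscript, the other 4−j can be arranged in (4−j)! ways.
By inclusion–exclusion this is Σ_{j=0}^{4} (−1)^j C(4,j)·(4−j)!.
Computing: 24 − 24 + 12 − 4 + 1 = 9.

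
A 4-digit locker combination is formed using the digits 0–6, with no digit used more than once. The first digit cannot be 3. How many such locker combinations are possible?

720

The first digit has 7−1 = 6 choices (anything except 3).
The remaining 3 digits are filled from the other 6 symbols without repetition: 6 × 5 × 4 = 120.
Total: 6 × 120 = 720.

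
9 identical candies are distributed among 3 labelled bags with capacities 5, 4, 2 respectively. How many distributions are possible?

Without the upper bounds there are C(11,2) = 55 ways to split 9 among 3 bags.
Subtract solutions that violate a single cap (substitute x_i' = x_i − (cap_i+1)): x_1 ≥ 6 gives C(5,2) = 10; x_2 ≥ 5 gives C(6,2) = 15; x_3 ≥ 3 gives C(8,2) = 28. Together 53.
Add back pairs where two caps are both exceeded: 0 + 1 + 3 = 4.
By inclusion–exclusion the count is 55 − 53 + 4 = 6.

6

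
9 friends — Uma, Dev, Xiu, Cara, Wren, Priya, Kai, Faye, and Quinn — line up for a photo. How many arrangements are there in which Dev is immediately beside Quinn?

80640

Glue Dev and Quinn into one block (2 internal orders), leaving 8 units to arrange in a row.
That gives 2 × 8! = 2 × 40320 = 80640.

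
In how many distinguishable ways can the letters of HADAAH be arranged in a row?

60

The 6 letters of HADAAH have repeats: A appearing 3 times and H appearing twice.
Dividing 6! = 720 by 3!·2! = 12 for the repeated letters gives 60.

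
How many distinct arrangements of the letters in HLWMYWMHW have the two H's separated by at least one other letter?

There are 9!/(3!·2!·2!) = 15120 arrangements of HLWMYWMHW in total.
If the two H's are adjacent, glue them into one block, leaving 8 items to arrange: (8)!/(3!·2!) = 3360 ways.
Hence 15120 − 3360 = 11760.

11760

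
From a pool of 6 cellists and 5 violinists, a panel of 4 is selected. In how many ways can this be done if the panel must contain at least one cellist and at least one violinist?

Total 4-person selections from all 11: C(11,4) = 330.
Subtract selections that omit an entire group: no cellists → C(5,4) = 5; no violinists → C(6,4) = 15.
Both groups omitted at once is impossible, so 330 − 20 = 310.

310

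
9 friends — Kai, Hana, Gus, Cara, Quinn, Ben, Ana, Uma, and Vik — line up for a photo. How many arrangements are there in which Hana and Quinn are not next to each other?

There are 9! = 362880 arrangements in all. If Hana and Quinn are adjacent, merging them into one block gives 2·(8)! = 80640 arrangements.
Complementary counting: 362880 − 80640 = 282240.

282240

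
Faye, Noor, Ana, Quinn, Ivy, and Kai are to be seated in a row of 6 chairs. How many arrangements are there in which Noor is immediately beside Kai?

240

Glue Noor and Kai into one block (2 internal orders), leaving 5 units to arrange in a row.
That gives 2 × 5! = 2 × 120 = 240.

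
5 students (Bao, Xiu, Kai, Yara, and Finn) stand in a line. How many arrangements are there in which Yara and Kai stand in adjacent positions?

48

Place the 3 others and the Yara-Kai pair as 4 objects in a line; the pair has 2 internal arrangements.
So the count is 2·(4)! = 48.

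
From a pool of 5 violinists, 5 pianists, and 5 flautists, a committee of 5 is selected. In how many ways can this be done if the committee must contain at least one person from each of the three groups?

2250

Total 5-person selections from all 15: C(15,5) = 3003.
Selections missing a whole group: no violinists → C(10,5) = 252; no pianists → C(10,5) = 252; no flautists → C(10,5) = 252.
Add back selections omitting two groups (i.e. drawn from a single group): C(5,5) + C(5,5) + C(5,5) = 3.
By inclusion–exclusion: 3003 − 756 + 3 = 2250.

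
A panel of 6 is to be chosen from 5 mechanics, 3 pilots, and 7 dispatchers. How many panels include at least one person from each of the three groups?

3850

Total 6-person selections from all 15: C(15,6) = 5005.
Selections missing a whole group: no mechanics → C(10,6) = 210; no pilots → C(12,6) = 924; no dispatchers → C(8,6) = 28.
Add back selections omitting two groups (i.e. drawn from a single group): C(5,6) + C(3,6) + C(7,6) = 7.
By inclusion–exclusion: 5005 − 1162 + 7 = 3850.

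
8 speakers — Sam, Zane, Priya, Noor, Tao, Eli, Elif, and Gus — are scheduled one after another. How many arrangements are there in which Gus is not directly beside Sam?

There are 8! = 40320 arrangements in all. If Gus and Sam are adjacent, merging them into one block gives 2·(7)! = 10080 arrangements.
Complementary counting: 40320 − 10080 = 30240.

30240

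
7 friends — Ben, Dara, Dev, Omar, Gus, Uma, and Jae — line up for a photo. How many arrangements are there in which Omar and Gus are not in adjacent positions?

3600

There are 7! = 5040 arrangements in all. If Omar and Gus are adjacent, merging them into one block gives 2·(6)! = 1440 arrangements.
Complementary counting: 5040 − 1440 = 3600.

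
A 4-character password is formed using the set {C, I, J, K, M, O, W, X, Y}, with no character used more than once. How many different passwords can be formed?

3024

This is a permutation of 4 out of 9: P(9,4) = 9!/5!.
9 × 8 × 7 × 6 = 3024.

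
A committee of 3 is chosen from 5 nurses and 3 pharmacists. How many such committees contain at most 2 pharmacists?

55

Split by how many pharmacists are chosen (0 through 2).
Sum: C(3,0)·C(5,3) + C(3,1)·C(5,2) + C(3,2)·C(5,1) = 10 + 30 + 15 = 55.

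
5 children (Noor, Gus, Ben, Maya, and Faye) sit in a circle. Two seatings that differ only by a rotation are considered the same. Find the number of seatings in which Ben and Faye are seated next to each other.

12

Treat {Ben, Faye} as one unit (2 internal orders) and seat the resulting 4 units around the table: (3)! circular arrangements.
So 2 × (3)! = 2 × 6 = 12.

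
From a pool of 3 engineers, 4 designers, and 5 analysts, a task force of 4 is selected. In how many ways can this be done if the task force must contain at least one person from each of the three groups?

With no constraint there are C(12,4) = 495 possible selections.
Selections missing a whole group: no engineers → C(9,4) = 126; no designers → C(8,4) = 70; no analysts → C(7,4) = 35.
Add back selections omitting two groups (i.e. drawn from a single group): C(3,4) + C(4,4) + C(5,4) = 6.
By inclusion–exclusion: 495 − 231 + 6 = 270.

270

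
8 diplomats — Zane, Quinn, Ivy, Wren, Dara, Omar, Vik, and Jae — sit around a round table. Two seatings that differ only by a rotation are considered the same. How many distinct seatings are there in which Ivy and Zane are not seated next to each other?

3600

All circular seatings of 8 people number (7)! = 5040.
Those with Ivy next to Zane: fuse the pair into one unit and seat 7 units around a circle — 2·(6)! = 1440.
Subtracting, 5040 − 1440 = 3600.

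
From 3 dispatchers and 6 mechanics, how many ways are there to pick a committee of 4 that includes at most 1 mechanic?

Split by how many mechanics are chosen (0 through 1).
Sum: C(6,0)·C(3,4) + C(6,1)·C(3,3) = 0 + 6 = 6.

6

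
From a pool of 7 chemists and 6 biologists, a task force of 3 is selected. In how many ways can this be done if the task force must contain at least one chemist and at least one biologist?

With no constraint there are C(13,3) = 286 possible selections.
Subtract selections that omit an entire group: no chemists → C(6,3) = 20; no biologists → C(7,3) = 35.
Both groups omitted at once is impossible, so 286 − 55 = 231.

231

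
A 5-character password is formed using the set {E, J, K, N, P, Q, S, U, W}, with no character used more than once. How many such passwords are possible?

15120

This is a permutation of 5 out of 9: P(9,5) = 9!/4!.
9 × 8 × 7 × 6 × 5 = 15120.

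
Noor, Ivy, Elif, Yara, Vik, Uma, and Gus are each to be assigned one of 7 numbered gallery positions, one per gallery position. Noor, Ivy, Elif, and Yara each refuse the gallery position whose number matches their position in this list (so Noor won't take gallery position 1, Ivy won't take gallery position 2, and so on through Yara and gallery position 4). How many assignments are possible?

Let Aᵢ (for 1 ≤ i ≤ 4) be the placements that put person i in their forbidden gallery position. Any j of these fix j positions, leaving (7−j)! ways to fill the rest, and there are C(4,j) ways to pick which j.
By inclusion–exclusion, the number of valid placements is Σ_{j=0}^{4} (−1)^j C(4,j)·(7−j)!.
Computing: 5040 − 2880 + 720 − 96 + 6 = 2790.

2790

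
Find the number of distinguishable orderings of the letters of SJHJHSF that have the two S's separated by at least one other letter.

450

There are 7!/(2!·2!·2!) = 630 arrangements of SJHJHSF in total.
Arrangements with the S's together: treat SS as one letter, giving (6)!/(2!·2!) = 180.
Hence 630 − 180 = 450.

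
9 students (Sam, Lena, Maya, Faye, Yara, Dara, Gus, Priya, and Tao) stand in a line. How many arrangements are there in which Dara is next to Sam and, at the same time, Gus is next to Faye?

Treat {Dara,Sam} as one block (2 orders) and {Gus,Faye} as another (2 orders).
That leaves 7 units to arrange: 2 × 2 × 7! = 4 × 5040 = 20160.

20160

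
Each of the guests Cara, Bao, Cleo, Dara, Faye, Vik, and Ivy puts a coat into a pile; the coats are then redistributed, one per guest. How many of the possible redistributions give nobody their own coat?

Let Aᵢ be the assignments in which guest i gets their own coat. We want the size of the complement of A₁∪…∪A_7.
By inclusion–exclusion this is Σ_{j=0}^{7} (−1)^j C(7,j)·(7−j)!.
Computing: 5040 − 5040 + 2520 − 840 + 210 − 42 + 7 − 1 = 1854.

1854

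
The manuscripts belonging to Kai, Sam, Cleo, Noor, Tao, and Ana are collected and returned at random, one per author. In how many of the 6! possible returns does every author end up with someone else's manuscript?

Count assignments avoiding every fixed point. For any j of the 6 authors fixed to their own manuscript, the other 6−j can be arranged in (6−j)! ways.
By inclusion–exclusion this is Σ_{j=0}^{6} (−1)^j C(6,j)·(6−j)!.
Computing: 720 − 720 + 360 − 120 + 30 − 6 + 1 = 265.

265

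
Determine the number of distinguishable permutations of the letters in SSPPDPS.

SSPPDPS has 7 letters with P appearing 3 times and S appearing 3 times.
The number of distinct arrangements is 7!/(3!·3!) = 5040/36 = 140.

140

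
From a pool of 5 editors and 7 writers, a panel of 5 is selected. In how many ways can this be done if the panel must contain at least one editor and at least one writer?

With no constraint there are C(12,5) = 792 possible selections.
Selections missing a whole group: no editors → C(7,5) = 21; no writers → C(5,5) = 1.
Both groups omitted at once is impossible, so 792 − 22 = 770.

770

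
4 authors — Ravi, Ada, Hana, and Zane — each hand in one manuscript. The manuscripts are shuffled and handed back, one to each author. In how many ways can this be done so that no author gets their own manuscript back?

9

Let Aᵢ be the assignments in which author i gets their own manuscript. We want the size of the complement of A₁∪…∪A_4.
By inclusion–exclusion this is Σ_{j=0}^{4} (−1)^j C(4,j)·(4−j)!.
Computing: 24 − 24 + 12 − 4 + 1 = 9.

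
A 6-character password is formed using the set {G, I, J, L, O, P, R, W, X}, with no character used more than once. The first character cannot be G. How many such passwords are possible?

The first character has 9−1 = 8 choices (anything except G).
The remaining 5 characters are filled from the other 8 symbols without repetition: 8 × 7 × 6 × 5 × 4 = 6720.
Total: 8 × 6720 = 53760.

53760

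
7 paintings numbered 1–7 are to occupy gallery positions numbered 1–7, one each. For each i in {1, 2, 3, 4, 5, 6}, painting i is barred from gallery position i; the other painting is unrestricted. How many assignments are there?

2119

Let Aᵢ (for 1 ≤ i ≤ 6) be the placements that put painting i in its forbidden gallery position. Any j of these fix j positions, leaving (7−j)! ways to fill the rest, and there are C(6,j) ways to pick which j.
By inclusion–exclusion, the number of valid placements is Σ_{j=0}^{6} (−1)^j C(6,j)·(7−j)!.
Computing: 5040 − 4320 + 1800 − 480 + 90 − 12 + 1 = 2119.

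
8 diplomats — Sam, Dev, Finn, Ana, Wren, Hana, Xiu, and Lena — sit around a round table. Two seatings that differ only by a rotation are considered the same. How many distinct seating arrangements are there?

5040

Fix one person's seat to break rotational symmetry; the remaining 7 people can be arranged in (7)! = 5040 ways.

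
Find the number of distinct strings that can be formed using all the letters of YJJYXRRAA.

The 9 letters of YJJYXRRAA have repeats: A appearing twice, J appearing twice, R appearing twice, and Y appearing twice.
So there are 9! / (2!·2!·2!·2!) = 22680 distinguishable arrangements.

22680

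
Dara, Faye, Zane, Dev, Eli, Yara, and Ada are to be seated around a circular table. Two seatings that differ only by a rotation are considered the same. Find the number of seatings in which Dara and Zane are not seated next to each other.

480

All circular seatings of 7 people number (6)! = 720.
Those with Dara next to Zane: fuse the pair into one unit and seat 6 units around a circle — 2·(5)! = 240.
Subtracting, 720 − 240 = 480.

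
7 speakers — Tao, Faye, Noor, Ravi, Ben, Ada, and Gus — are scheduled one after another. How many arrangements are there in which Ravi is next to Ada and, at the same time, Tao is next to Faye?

480

Treat {Ravi,Ada} as one block (2 orders) and {Tao,Faye} as another (2 orders).
That leaves 5 units to arrange: 2 × 2 × 5! = 4 × 120 = 480.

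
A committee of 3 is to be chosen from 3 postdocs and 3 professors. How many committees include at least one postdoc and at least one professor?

With no constraint there are C(6,3) = 20 possible selections.
Subtract selections that omit an entire group: no postdocs → C(3,3) = 1; no professors → C(3,3) = 1.
Both groups omitted at once is impossible, so 20 − 2 = 18.

18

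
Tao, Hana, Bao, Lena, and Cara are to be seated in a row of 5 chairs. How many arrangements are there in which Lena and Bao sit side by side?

48

Glue Lena and Bao into one block (2 internal orders), leaving 4 units to arrange in a row.
That gives 2 × 4! = 2 × 24 = 48.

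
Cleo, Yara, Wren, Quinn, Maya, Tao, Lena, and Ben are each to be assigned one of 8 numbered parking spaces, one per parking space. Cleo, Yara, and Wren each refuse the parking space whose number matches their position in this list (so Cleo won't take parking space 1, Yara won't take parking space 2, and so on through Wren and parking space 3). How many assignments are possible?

27240

Let Aᵢ (for i ∈ {1, 2, 3}) be the placements that put person i in their forbidden parking space. Any j of these fix j positions, leaving (8−j)! ways to fill the rest, and there are C(3,j) ways to pick which j.
By inclusion–exclusion, the number of valid placements is Σ_{j=0}^{3} (−1)^j C(3,j)·(8−j)!.
Computing: 40320 − 15120 + 2160 − 120 = 27240.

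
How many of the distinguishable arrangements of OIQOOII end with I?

60

Fix I in the last position and arrange the remaining 6 letters.
Those 6 letters have I appearing twice and O appearing 3 times, giving (6)!/(3!·2!) = 60.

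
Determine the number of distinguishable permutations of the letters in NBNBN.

Letter multiplicities in NBNBN: B×2, N×3.
So there are 5! / (3!·2!) = 10 distinguishable arrangements.

10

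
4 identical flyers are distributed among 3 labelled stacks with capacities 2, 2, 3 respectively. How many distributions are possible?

By stars and bars, unrestricted non-negative solutions to x_1+…+x_3 = 4 number C(4+2,2) = 15.
Subtract solutions that violate a single cap (substitute x_i' = x_i − (cap_i+1)): x_1 ≥ 3 gives C(3,2) = 3; x_2 ≥ 3 gives C(3,2) = 3; x_3 ≥ 4 gives C(2,2) = 1. Together 7.
No two caps can be exceeded simultaneously, so the pair terms are all 0.
By inclusion–exclusion the count is 15 − 7 + 0 = 8.

8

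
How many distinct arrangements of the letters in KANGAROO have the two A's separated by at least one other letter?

7560

Total arrangements of KANGAROO: 8!/(2!·2!) = 10080.
Arrangements with the A's together: treat AA as one letter, giving (7)!/(2!) = 2520.
Hence 10080 − 2520 = 7560.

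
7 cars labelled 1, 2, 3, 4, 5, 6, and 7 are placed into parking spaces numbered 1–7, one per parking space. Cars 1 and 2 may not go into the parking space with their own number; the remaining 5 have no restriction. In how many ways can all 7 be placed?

Let Aᵢ (for i ∈ {1, 2}) be the placements that put car i in its forbidden parking space. Any j of these fix j positions, leaving (7−j)! ways to fill the rest, and there are C(2,j) ways to pick which j.
By inclusion–exclusion, the number of valid placements is Σ_{j=0}^{2} (−1)^j C(2,j)·(7−j)!.
Computing: 5040 − 1440 + 120 = 3720.

3720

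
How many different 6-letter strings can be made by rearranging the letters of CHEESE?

CHEESE has 6 letters with E appearing 3 times.
So there are 6! / (3!) = 120 distinguishable arrangements.

120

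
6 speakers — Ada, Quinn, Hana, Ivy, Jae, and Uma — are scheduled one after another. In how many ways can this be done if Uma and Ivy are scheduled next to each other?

240

Treat {Uma, Ivy} as a single unit. There are 5 units to order, and the pair itself can be ordered 2 ways.
That gives 2 × 5! = 2 × 120 = 240.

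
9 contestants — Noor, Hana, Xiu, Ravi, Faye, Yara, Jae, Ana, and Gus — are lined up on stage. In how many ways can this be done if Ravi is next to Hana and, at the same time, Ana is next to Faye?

20160

Treat {Ravi,Hana} as one block (2 orders) and {Ana,Faye} as another (2 orders).
That leaves 7 units to arrange: 2 × 2 × 7! = 4 × 5040 = 20160.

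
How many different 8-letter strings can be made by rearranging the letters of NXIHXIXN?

1680

Letter multiplicities in NXIHXIXN: H×1, I×2, N×2, X×3.
So there are 8! / (3!·2!·2!) = 1680 distinguishable arrangements.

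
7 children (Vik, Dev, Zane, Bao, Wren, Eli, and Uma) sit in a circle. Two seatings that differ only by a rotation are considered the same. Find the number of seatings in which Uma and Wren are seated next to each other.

240

Glue Uma and Wren into a block (2 internal orders). Seating 6 units around a circle gives (5)! arrangements.
So 2 × (5)! = 2 × 120 = 240.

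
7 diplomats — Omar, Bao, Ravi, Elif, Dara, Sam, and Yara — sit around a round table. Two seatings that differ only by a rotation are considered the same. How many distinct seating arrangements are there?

Around a circle, 7 distinct people have 7!/7 = (6)! = 720 rotationally distinct seatings.

720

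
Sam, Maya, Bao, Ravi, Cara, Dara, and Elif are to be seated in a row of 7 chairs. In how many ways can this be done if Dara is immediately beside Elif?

Glue Dara and Elif into one block (2 internal orders), leaving 6 units to arrange in a row.
That gives 2 × 6! = 2 × 720 = 1440.

1440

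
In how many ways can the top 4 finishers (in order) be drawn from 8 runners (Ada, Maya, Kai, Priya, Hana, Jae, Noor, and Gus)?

1680

There are 8 choices for 1st place, 7 for 2nd, and so on down to 5 for position 4.
That gives 8 × 7 × 6 × 5 = 1680.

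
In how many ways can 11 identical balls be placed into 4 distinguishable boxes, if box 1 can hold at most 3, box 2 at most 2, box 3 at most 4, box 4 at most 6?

Without the upper bounds there are C(14,3) = 364 ways to split 11 among 4 boxes.
Subtract solutions that violate a single cap (substitute x_i' = x_i − (cap_i+1)): x_1 ≥ 4 gives C(10,3) = 120; x_2 ≥ 3 gives C(11,3) = 165; x_3 ≥ 5 gives C(9,3) = 84; x_4 ≥ 7 gives C(7,3) = 35. Together 404.
Add back pairs where two caps are both exceeded: 35 + 10 + 1 + 20 + 4 + 0 = 70.
By inclusion–exclusion the count is 364 − 404 + 70 = 30.

30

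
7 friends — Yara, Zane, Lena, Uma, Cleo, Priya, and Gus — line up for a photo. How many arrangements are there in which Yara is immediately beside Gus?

1440

Glue Yara and Gus into one block (2 internal orders), leaving 6 units to arrange in a row.
That gives 2 × 6! = 2 × 720 = 1440.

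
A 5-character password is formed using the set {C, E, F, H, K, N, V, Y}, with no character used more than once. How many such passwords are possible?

6720

This is a permutation of 5 out of 8: P(8,5) = 8!/3!.
8 × 7 × 6 × 5 × 4 = 6720.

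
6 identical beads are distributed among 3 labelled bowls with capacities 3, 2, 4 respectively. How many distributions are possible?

9

Without the upper bounds there are C(8,2) = 28 ways to split 6 among 3 bowls.
Subtract solutions that violate a single cap (substitute x_i' = x_i − (cap_i+1)): x_1 ≥ 4 gives C(4,2) = 6; x_2 ≥ 3 gives C(5,2) = 10; x_3 ≥ 5 gives C(3,2) = 3. Together 19.
No two caps can be exceeded simultaneously, so the pair terms are all 0.
By inclusion–exclusion the count is 28 − 19 + 0 = 9.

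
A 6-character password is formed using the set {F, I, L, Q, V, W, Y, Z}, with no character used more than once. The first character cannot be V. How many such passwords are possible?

17640

The first character has 8−1 = 7 choices (anything except V).
The remaining 5 characters are filled from the other 7 symbols without repetition: 7 × 6 × 5 × 4 × 3 = 2520.
Total: 7 × 2520 = 17640.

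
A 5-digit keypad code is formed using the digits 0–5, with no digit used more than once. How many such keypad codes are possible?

720

With no repetition, fill the 5 digits in order: 6 choices, then 5, down to 2.
That product is 6 × 5 × 4 × 3 × 2 = 720.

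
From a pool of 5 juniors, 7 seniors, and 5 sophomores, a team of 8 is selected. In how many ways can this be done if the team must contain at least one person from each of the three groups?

23275

Unrestricted: C(17,8) = 24310 ways to pick any 8 of the 17.
Selections missing a whole group: no juniors → C(12,8) = 495; no seniors → C(10,8) = 45; no sophomores → C(12,8) = 495.
Add back selections omitting two groups (i.e. drawn from a single group): C(5,8) + C(7,8) + C(5,8) = 0.
By inclusion–exclusion: 24310 − 1035 + 0 = 23275.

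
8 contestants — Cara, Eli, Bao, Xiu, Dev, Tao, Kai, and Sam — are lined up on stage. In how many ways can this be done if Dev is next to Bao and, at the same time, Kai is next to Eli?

2880

Treat {Dev,Bao} as one block (2 orders) and {Kai,Eli} as another (2 orders).
That leaves 6 units to arrange: 2 × 2 × 6! = 4 × 720 = 2880.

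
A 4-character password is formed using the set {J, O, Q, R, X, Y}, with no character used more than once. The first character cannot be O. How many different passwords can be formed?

300

The first character has 6−1 = 5 choices (anything except O).
The remaining 3 characters are filled from the other 5 symbols without repetition: 5 × 4 × 3 = 60.
Total: 5 × 60 = 300.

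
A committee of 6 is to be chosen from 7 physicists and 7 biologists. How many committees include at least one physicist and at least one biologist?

Total 6-person selections from all 14: C(14,6) = 3003.
Subtract selections that omit an entire group: no physicists → C(7,6) = 7; no biologists → C(7,6) = 7.
Both groups omitted at once is impossible, so 3003 − 14 = 2989.

2989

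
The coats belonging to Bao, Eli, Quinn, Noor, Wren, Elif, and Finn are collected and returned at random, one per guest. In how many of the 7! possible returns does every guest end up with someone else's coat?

Let Aᵢ be the assignments in which guest i gets their own coat. We want the size of the complement of A₁∪…∪A_7.
By inclusion–exclusion this is Σ_{j=0}^{7} (−1)^j C(7,j)·(7−j)!.
Computing: 5040 − 5040 + 2520 − 840 + 210 − 42 + 7 − 1 = 1854.

1854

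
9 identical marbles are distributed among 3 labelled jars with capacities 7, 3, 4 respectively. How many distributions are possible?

Without the upper bounds there are C(11,2) = 55 ways to split 9 among 3 jars.
Subtract solutions that violate a single cap (substitute x_i' = x_i − (cap_i+1)): x_1 ≥ 8 gives C(3,2) = 3; x_2 ≥ 4 gives C(7,2) = 21; x_3 ≥ 5 gives C(6,2) = 15. Together 39.
Add back pairs where two caps are both exceeded: 0 + 0 + 1 = 1.
By inclusion–exclusion the count is 55 − 39 + 1 = 17.

17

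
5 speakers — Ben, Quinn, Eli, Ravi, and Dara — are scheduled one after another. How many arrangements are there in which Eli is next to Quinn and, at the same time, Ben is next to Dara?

Treat {Eli,Quinn} as one block (2 orders) and {Ben,Dara} as another (2 orders).
That leaves 3 units to arrange: 2 × 2 × 3! = 4 × 6 = 24.

24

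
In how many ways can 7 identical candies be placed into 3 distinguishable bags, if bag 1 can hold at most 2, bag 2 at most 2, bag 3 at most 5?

6

Ignoring the caps, the number of non-negative solutions to x_1+…+x_3 = 7 is C(9,2) = 36.
Subtract solutions that violate a single cap (substitute x_i' = x_i − (cap_i+1)): x_1 ≥ 3 gives C(6,2) = 15; x_2 ≥ 3 gives C(6,2) = 15; x_3 ≥ 6 gives C(3,2) = 3. Together 33.
Add back pairs where two caps are both exceeded: 3 + 0 + 0 = 3.
By inclusion–exclusion the count is 36 − 33 + 3 = 6.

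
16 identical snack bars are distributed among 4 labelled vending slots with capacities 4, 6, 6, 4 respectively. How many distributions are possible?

35

Ignoring the caps, the number of non-negative solutions to x_1+…+x_4 = 16 is C(19,3) = 969.
Subtract solutions that violate a single cap (substitute x_i' = x_i − (cap_i+1)): x_1 ≥ 5 gives C(14,3) = 364; x_2 ≥ 7 gives C(12,3) = 220; x_3 ≥ 7 gives C(12,3) = 220; x_4 ≥ 5 gives C(14,3) = 364. Together 1168.
Add back pairs where two caps are both exceeded: 35 + 35 + 84 + 10 + 35 + 35 = 234.
By inclusion–exclusion the count is 969 − 1168 + 234 = 35.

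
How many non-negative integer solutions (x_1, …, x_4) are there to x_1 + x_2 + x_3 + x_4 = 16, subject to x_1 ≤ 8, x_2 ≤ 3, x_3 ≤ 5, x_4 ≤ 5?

52

Without the upper bounds there are C(19,3) = 969 ways to split 16 among 4 variables.
Subtract solutions that violate a single cap (substitute x_i' = x_i − (cap_i+1)): x_1 ≥ 9 gives C(10,3) = 120; x_2 ≥ 4 gives C(15,3) = 455; x_3 ≥ 6 gives C(13,3) = 286; x_4 ≥ 6 gives C(13,3) = 286. Together 1147.
Add back pairs where two caps are both exceeded: 20 + 4 + 4 + 84 + 84 + 35 = 231.
Subtract triples: 0 + 0 + 0 + 1 = 1.
By inclusion–exclusion the count is 969 − 1147 + 231 − 1 = 52.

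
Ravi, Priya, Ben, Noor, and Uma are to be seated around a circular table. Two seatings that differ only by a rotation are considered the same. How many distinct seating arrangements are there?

24

Around a circle, 5 distinct people have 5!/5 = (4)! = 24 rotationally distinct seatings.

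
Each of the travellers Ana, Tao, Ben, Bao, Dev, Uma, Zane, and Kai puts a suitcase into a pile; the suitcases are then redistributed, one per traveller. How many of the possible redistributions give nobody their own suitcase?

14833

This is the derangement count D_8: permutations of 8 items with no fixed point.
By inclusion–exclusion this is Σ_{j=0}^{8} (−1)^j C(8,j)·(8−j)!.
Computing: 40320 − 40320 + 20160 − 6720 + 1680 − 336 + 56 − 8 + 1 = 14833.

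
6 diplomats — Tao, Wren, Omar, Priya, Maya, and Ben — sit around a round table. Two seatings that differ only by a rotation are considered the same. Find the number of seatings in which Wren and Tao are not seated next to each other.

Without the restriction there are (5)! = 120 seatings.
Seatings with Wren beside Tao: treat them as a block with 2 internal orders, giving 2 × (4)! = 48.
Subtracting, 120 − 48 = 72.

72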